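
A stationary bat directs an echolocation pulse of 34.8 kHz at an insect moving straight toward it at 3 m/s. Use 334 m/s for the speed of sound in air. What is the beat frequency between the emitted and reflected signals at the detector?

At the insect (a moving observer), f₁ = f₀ · (v + u)/v = 34.8 × 337/334 ≈ 35.113 kHz.
On reflection it acts as a source moving toward the stationary detector: f₂ = f₁ · v/(v − u) = 35.113 × 334/331 ≈ 35.431 kHz.
Equivalently f₂ = f₀ · (v + u)/(v − u).
Beat frequency (with f₀ = 34800 Hz): |f₂ − f₀| = 2u·f₀/(v − u) = 2 × 3 × 34800/331 ≈ 631 Hz.

631 Hz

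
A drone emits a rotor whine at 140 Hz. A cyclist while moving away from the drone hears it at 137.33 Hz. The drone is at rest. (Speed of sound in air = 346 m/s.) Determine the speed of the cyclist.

6.6 m/s

f' = f · (v − v_o)/v ⇒ v_o = v · |f'/f − 1|.
v_o = 346 × |137.33/140 − 1| = 346 × 0.01907 ≈ 6.6 m/s.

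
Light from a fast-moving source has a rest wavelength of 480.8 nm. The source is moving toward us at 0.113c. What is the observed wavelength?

429.2 nm

Relativistic Doppler for wavelength: λ' = λ₀ · √((1 − β)/(1 + β)).
λ' = 480.8 × √(0.8870/1.1130) = 480.8 × 0.89272 ≈ 429.2 nm.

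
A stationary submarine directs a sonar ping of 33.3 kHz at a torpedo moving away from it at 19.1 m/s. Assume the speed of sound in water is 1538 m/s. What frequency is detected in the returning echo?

32.5 kHz

The torpedo first receives the wave as a moving observer: f₁ = f₀ · (v − u)/v = 33.3 × (1538 − 19.1)/1538 ≈ 32.9 kHz.
On reflection it acts as a source moving away from the stationary detector: f₂ = f₁ · v/(v + u) = 32.9 × 1538/1557.1 ≈ 32.5 kHz.
Equivalently f₂ = f₀ · (v − u)/(v + u).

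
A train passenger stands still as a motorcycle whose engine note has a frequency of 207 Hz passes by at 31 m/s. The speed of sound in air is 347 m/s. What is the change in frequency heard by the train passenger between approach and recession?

Approaching: f₁ = f · v/(v − v_s) = 207 × 347/316 ≈ 227.3 Hz.
Receding: f₂ = f · v/(v + v_s) = 207 × 347/378 ≈ 190.0 Hz.
Drop: f₁ − f₂ = 2f·v·v_s/(v² − v_s²) = 2 × 207 × 347 × 31/(347² − 31²) ≈ 37.3 Hz.

37.3 Hz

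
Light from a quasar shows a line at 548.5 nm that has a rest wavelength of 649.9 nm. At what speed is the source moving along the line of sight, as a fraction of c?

λ'/λ₀ = 0.8440 < 1 (blueshift), so the source is approaching.
λ'/λ₀ = √((1 − β)/(1 + β)) for an approaching source ⇒ β = (1 − r²)/(1 + r²) with r = λ'/λ₀.
β = (1 − 0.7123)/(1 + 0.7123) ≈ 0.168.

0.168c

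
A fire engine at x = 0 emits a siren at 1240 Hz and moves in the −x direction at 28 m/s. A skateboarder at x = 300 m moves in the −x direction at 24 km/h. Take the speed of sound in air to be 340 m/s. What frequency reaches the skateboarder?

24 km/h = 6.667 m/s.
The observer lies on the +x side, so the source is heading away from the observer and the observer is heading toward the source.
With source receding and observer approaching, f' = f · (v + v_o)/(v + v_s).
f' = 1240 × (340 + 6.667)/(340 + 28) = 1240 × 346.67/368 ≈ 1168 Hz.

1168 Hz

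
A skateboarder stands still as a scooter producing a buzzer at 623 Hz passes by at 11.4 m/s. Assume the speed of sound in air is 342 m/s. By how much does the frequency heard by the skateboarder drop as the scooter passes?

41.6 Hz

Approaching: f₁ = f · v/(v − v_s) = 623 × 342/330.6 ≈ 644.5 Hz.
Receding: f₂ = f · v/(v + v_s) = 623 × 342/353.4 ≈ 602.9 Hz.
Drop: f₁ − f₂ = 2f·v·v_s/(v² − v_s²) = 2 × 623 × 342 × 11.4/(342² − 11.4²) ≈ 41.6 Hz.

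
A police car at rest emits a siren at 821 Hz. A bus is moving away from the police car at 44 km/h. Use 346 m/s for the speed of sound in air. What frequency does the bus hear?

44 km/h = 12.22 m/s.
Moving observer, stationary source: f' = f · (v − v_o)/v.
f' = 821 × (346 − 12.22)/346 = 821 × 333.78/346 ≈ 792 Hz.

792 Hz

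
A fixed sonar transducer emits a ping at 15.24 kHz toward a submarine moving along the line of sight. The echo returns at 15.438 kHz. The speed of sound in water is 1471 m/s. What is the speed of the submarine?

9.5 m/s

Double Doppler shift off a moving reflector: f₂ = f₀ · (v + u)/(v − u) (u > 0 toward emitter).
Rearranging, u = v · (f₂ − f₀)/(f₂ + f₀) = 1471 × 0.198/30.678 ≈ 9.5 m/s.
So the submarine is moving at 9.5 m/s toward the emitter.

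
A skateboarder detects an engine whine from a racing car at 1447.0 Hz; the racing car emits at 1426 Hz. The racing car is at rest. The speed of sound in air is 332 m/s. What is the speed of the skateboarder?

4.9 m/s

f' > f, so the skateboarder is approaching.
f' = f · (v + v_o)/v ⇒ v_o = v · |f'/f − 1|.
v_o = 332 × |1447.0/1426 − 1| = 332 × 0.01473 ≈ 4.9 m/s.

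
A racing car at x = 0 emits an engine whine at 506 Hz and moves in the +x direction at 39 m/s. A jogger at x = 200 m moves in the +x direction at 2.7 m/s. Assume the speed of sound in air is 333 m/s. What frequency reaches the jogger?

The observer lies on the +x side, so the source is heading toward the observer and the observer is heading away from the source.
Both move, so f' = f · (v − v_o)/(v − v_s).
f' = 506 × (333 − 2.7)/(333 − 39) = 506 × 330.3/294 ≈ 568 Hz.

568 Hz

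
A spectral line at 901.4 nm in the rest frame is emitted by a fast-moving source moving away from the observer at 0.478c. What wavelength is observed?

Relativistic Doppler for wavelength: λ' = λ₀ · √((1 + β)/(1 − β)).
λ' = 901.4 × √(1.4780/0.5220) = 901.4 × 1.68268 ≈ 1516.8 nm.

1516.8 nm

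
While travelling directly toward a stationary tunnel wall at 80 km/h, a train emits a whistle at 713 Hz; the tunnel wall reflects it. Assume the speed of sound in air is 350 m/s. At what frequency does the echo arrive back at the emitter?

80 km/h = 22.22 m/s.
The tunnel wall receives the sound from a moving source: f₁ = f₀ · v/(v − v_e) = 713 × 350/327.78 ≈ 761 Hz.
On the return leg the train is a moving observer: f₂ = f₁ · (v + v_e)/v = 761 × 372.22/350 ≈ 810 Hz.

810 Hz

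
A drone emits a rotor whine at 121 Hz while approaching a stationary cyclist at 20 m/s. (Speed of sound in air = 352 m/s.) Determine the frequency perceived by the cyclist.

With the source moving toward a stationary observer, f' = f · v/(v − v_s).
f' = 121 × 352/(352 − 20) = 121 × 352/332 ≈ 128 Hz.

128 Hz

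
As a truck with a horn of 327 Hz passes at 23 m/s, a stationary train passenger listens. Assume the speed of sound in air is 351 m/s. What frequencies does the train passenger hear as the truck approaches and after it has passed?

Approaching: f₁ = f · v/(v − v_s) = 327 × 351/328 ≈ 350 Hz.
Receding: f₂ = f · v/(v + v_s) = 327 × 351/374 ≈ 307 Hz.

350 Hz approaching; 307 Hz receding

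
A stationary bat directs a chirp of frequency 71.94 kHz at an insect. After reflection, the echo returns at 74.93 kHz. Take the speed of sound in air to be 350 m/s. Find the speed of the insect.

7.1 m/s

Double Doppler shift off a moving reflector: f₂ = f₀ · (v + u)/(v − u) (u > 0 toward emitter).
Rearranging, u = v · (f₂ − f₀)/(f₂ + f₀) = 350 × 2.99/146.87 ≈ 7.1 m/s.
So the insect is moving at 7.1 m/s toward the emitter.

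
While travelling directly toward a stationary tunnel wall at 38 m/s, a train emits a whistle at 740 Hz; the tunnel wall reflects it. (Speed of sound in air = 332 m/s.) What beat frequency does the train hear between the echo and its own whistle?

The tunnel wall receives the sound from a moving source: f₁ = f₀ · v/(v − v_e) = 740 × 332/294 ≈ 835.6 Hz.
On the return leg the train is a moving observer: f₂ = f₁ · (v + v_e)/v = 835.6 × 370/332 ≈ 931.3 Hz.
Equivalently f₂ = f₀ · (v + v_e)/(v − v_e).
Beat against the emitted tone: |f₂ − f₀| = 2v_e·f₀/(v − v_e) = 2 × 38 × 740/294 ≈ 191 Hz.

191 Hz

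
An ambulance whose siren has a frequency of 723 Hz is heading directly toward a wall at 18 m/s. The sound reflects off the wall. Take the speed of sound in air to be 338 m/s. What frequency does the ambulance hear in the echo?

The wall receives the sound from a moving source: f₁ = f₀ · v/(v − v_e) = 723 × 338/320 ≈ 764 Hz.
On the return leg the ambulance is a moving observer: f₂ = f₁ · (v + v_e)/v = 764 × 356/338 ≈ 804 Hz.

804 Hz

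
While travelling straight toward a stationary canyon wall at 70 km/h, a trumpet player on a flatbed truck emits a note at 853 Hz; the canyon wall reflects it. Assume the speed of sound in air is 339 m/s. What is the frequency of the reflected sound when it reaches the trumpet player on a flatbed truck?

70 km/h = 19.44 m/s.
The canyon wall receives the sound from a moving source: f₁ = f₀ · v/(v − v_e) = 853 × 339/319.56 ≈ 905 Hz.
On the return leg the trumpet player on a flatbed truck is a moving observer: f₂ = f₁ · (v + v_e)/v = 905 × 358.44/339 ≈ 957 Hz.
Equivalently f₂ = f₀ · (v + v_e)/(v − v_e).

957 Hz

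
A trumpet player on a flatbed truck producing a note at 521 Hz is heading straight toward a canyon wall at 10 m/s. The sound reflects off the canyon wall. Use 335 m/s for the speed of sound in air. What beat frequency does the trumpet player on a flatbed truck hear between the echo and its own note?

32.1 Hz

The canyon wall receives the sound from a moving source: f₁ = f₀ · v/(v − v_e) = 521 × 335/325 ≈ 537.0 Hz.
On the return leg the trumpet player on a flatbed truck is a moving observer: f₂ = f₁ · (v + v_e)/v = 537.0 × 345/335 ≈ 553.1 Hz.
Equivalently f₂ = f₀ · (v + v_e)/(v − v_e).
Beat against the emitted tone: |f₂ − f₀| = 2v_e·f₀/(v − v_e) = 2 × 10 × 521/325 ≈ 32.1 Hz.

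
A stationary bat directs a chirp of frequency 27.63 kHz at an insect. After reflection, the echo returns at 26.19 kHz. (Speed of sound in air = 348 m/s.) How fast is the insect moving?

Double Doppler shift off a moving reflector: f₂ = f₀ · (v + u)/(v − u) (u > 0 toward emitter).
Rearranging, u = v · (f₂ − f₀)/(f₂ + f₀) = 348 × -1.44/53.82 ≈ -9.3 m/s.
So the insect is moving at 9.3 m/s away from the emitter.

9.3 m/s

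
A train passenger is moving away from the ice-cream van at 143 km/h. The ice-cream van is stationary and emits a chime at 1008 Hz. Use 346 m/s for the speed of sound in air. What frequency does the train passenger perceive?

143 km/h = 39.72 m/s.
Only the observer moves, away from the source, so f' = f · (v − v_o)/v.
f' = 1008 × (346 − 39.72)/346 = 1008 × 306.28/346 ≈ 892 Hz.

892 Hz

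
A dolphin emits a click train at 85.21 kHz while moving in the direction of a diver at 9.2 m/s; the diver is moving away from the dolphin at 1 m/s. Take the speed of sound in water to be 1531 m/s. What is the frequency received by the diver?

85.7 kHz

With source approaching and observer receding, f' = f · (v − v_o)/(v − v_s).
f' = 85.21 × (1531 − 1)/(1531 − 9.2) = 85.21 × 1530/1521.8 ≈ 85.7 kHz.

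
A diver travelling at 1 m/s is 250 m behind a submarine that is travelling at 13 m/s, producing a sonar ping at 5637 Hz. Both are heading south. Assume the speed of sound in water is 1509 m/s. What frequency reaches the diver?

The diver is behind, so the submarine is moving away from it while the diver is moving toward the submarine.
Both move, so f' = f · (v + v_o)/(v + v_s).
f' = 5637 × (1509 + 1)/(1509 + 13) = 5637 × 1510/1522 ≈ 5593 Hz.

5593 Hz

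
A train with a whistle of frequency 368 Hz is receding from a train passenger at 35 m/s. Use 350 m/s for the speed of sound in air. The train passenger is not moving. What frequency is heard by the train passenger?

335 Hz

Moving source, stationary observer: f' = f · v/(v + v_s) since the source is receding.
f' = 368 × 350/(350 + 35) = 368 × 350/385 ≈ 335 Hz.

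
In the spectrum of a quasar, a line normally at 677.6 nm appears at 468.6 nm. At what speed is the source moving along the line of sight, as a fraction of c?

0.353

λ'/λ₀ = 0.6916 < 1 (blueshift), so the source is approaching.
λ'/λ₀ = √((1 − β)/(1 + β)) for an approaching source ⇒ β = (1 − r²)/(1 + r²) with r = λ'/λ₀.
β = (1 − 0.4783)/(1 + 0.4783) ≈ 0.353.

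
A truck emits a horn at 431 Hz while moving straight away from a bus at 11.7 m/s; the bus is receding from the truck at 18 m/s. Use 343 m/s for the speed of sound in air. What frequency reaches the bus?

395 Hz

General Doppler shift: f' = f · (v − v_o)/(v + v_s).
f' = 431 × (343 − 18)/(343 + 11.7) = 431 × 325/354.7 ≈ 395 Hz.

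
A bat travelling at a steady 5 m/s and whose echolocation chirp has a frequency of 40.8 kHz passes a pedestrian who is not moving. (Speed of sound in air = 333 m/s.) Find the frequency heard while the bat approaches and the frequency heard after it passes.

Approaching: f₁ = f · v/(v − v_s) = 40.8 × 333/328 ≈ 41.4 kHz.
Receding: f₂ = f · v/(v + v_s) = 40.8 × 333/338 ≈ 40.2 kHz.

41.4 kHz approaching; 40.2 kHz receding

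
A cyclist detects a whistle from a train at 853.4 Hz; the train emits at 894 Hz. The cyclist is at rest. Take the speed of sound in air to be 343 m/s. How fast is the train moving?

f' < f, so the train is receding.
f' = f · v/(v + v_s) ⇒ v_s = v · |1 − f/f'|.
v_s = 343 × |1 − 894/853.4| = 343 × 0.04757 ≈ 16.3 m/s.

16.3 m/s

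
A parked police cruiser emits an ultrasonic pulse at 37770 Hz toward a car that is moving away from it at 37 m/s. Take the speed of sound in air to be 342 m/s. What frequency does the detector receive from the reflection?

At the car (a moving observer), f₁ = f₀ · (v − u)/v = 37770 × 305/342 ≈ 33684 Hz.
On reflection it acts as a source moving away from the stationary detector: f₂ = f₁ · v/(v + u) = 33684 × 342/379 ≈ 30395 Hz.

30395 Hz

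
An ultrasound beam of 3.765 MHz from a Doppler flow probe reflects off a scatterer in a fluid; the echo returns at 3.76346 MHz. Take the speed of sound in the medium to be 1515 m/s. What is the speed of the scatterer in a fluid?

0.31 m/s

Double Doppler shift off a moving reflector: f₂ = f₀ · (v + u)/(v − u) (u > 0 toward emitter).
Rearranging, u = v · (f₂ − f₀)/(f₂ + f₀) = 1515 × -0.00154/7.52846 ≈ -0.31 m/s.
So the scatterer in a fluid is moving at 0.31 m/s away from the emitter.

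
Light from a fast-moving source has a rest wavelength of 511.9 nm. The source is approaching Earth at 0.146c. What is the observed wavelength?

Relativistic Doppler for wavelength: λ' = λ₀ · √((1 − β)/(1 + β)).
λ' = 511.9 × √(0.8540/1.1460) = 511.9 × 0.86325 ≈ 441.9 nm.

441.9 nm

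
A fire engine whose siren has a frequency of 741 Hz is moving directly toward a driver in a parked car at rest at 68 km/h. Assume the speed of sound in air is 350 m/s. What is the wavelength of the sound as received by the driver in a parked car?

68 km/h = 18.89 m/s.
Only the source moves, toward the listener, so f' = f · v/(v − v_s).
f' = 741 × 350/(350 − 18.89) ≈ 783 Hz.
λ' = v/f' = 350/783.272 ≈ 44.7 cm.

44.7 cm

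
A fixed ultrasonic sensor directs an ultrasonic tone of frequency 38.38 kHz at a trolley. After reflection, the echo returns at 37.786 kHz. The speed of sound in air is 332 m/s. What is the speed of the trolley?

Double Doppler shift off a moving reflector: f₂ = f₀ · (v + u)/(v − u) (u > 0 toward emitter).
Rearranging, u = v · (f₂ − f₀)/(f₂ + f₀) = 332 × -0.594/76.166 ≈ -2.59 m/s.
So the trolley is moving at 2.59 m/s away from the emitter.

2.59 m/s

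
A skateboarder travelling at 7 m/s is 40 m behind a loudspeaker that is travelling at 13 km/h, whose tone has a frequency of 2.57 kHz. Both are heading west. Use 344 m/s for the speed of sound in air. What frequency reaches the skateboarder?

2.60 kHz

13 km/h = 3.611 m/s.
The skateboarder is behind, so the loudspeaker is moving away from it while the skateboarder is moving toward the loudspeaker.
With source receding and observer approaching, f' = f · (v + v_o)/(v + v_s).
f' = 2.57 × (344 + 7)/(344 + 3.611) = 2.57 × 351/347.61 ≈ 2.60 kHz.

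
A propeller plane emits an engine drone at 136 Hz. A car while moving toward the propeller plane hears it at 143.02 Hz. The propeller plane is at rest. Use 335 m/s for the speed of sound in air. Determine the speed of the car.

f' = f · (v + v_o)/v ⇒ v_o = v · |f'/f − 1|.
v_o = 335 × |143.02/136 − 1| = 335 × 0.05162 ≈ 17.3 m/s.

17.3 m/s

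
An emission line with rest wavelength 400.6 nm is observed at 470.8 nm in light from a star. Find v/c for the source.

λ'/λ₀ = 1.1752 > 1 (redshift), so the source is receding.
λ'/λ₀ = √((1 + β)/(1 − β)) for a receding source ⇒ β = (r² − 1)/(r² + 1) with r = λ'/λ₀.
β = (1.3812 − 1)/(1.3812 + 1) ≈ 0.160.

0.160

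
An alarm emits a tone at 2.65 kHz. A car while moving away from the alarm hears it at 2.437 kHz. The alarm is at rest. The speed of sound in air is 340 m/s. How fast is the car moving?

27 m/s

f' = f · (v − v_o)/v ⇒ v_o = v · |f'/f − 1|.
v_o = 340 × |2.437/2.65 − 1| = 340 × 0.08038 ≈ 27 m/s.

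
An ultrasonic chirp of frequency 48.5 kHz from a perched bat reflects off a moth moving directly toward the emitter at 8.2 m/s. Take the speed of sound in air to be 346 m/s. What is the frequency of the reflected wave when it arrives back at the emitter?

The moth first receives the wave as a moving observer: f₁ = f₀ · (v + u)/v = 48.5 × (346 + 8.2)/346 ≈ 49.6 kHz.
The reflection then acts as a moving source: f₂ = f₁ · v/(v − u) ≈ 50.9 kHz.
Equivalently f₂ = f₀ · (v + u)/(v − u).

50.9 kHz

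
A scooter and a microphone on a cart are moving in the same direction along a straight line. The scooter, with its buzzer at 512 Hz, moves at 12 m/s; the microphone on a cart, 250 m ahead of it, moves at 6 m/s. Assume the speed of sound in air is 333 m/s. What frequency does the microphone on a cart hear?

522 Hz

The microphone on a cart is ahead, so the scooter is moving toward it while the microphone on a cart is moving away from the scooter.
General Doppler shift: f' = f · (v − v_o)/(v − v_s).
f' = 512 × (333 − 6)/(333 − 12) = 512 × 327/321 ≈ 522 Hz.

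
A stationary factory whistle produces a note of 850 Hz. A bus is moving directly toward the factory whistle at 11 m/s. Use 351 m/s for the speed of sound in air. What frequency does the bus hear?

877 Hz

Moving observer, stationary source: f' = f · (v + v_o)/v.
f' = 850 × (351 + 11)/351 = 850 × 362/351 ≈ 877 Hz.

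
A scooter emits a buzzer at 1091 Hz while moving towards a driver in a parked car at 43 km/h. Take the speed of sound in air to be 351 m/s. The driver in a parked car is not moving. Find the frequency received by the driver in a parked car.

1129 Hz

43 km/h = 11.94 m/s.
Moving source, stationary observer: f' = f · v/(v − v_s) since the source is approaching.
f' = 1091 × 351/(351 − 11.94) = 1091 × 351/339.1 ≈ 1129 Hz.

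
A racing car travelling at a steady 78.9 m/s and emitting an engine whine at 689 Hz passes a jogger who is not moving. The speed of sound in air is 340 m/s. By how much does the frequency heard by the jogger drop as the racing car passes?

338 Hz

Approaching: f₁ = f · v/(v − v_s) = 689 × 340/261.1 ≈ 897 Hz.
Receding: f₂ = f · v/(v + v_s) = 689 × 340/418.9 ≈ 559 Hz.
Drop: f₁ − f₂ = 2f·v·v_s/(v² − v_s²) = 2 × 689 × 340 × 78.9/(340² − 78.9²) ≈ 338 Hz.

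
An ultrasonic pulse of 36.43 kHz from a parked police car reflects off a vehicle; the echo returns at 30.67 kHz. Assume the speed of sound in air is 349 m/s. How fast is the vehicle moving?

Double Doppler shift off a moving reflector: f₂ = f₀ · (v + u)/(v − u) (u > 0 toward emitter).
Rearranging, u = v · (f₂ − f₀)/(f₂ + f₀) = 349 × -5.76/67.10 ≈ -30 m/s.
So the vehicle is moving at 30 m/s away from the emitter.

30 m/s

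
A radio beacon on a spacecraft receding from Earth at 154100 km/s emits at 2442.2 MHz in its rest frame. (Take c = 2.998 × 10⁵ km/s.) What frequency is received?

1383.7 MHz

β = v/c = 154100/299800 = 0.5140.
Relativistic Doppler for frequency: f' = f₀ · √((1 − β)/(1 + β)).
f' = 2442.2 × √(0.4860/1.5140) = 2442.2 × 0.56656 ≈ 1383.7 MHz.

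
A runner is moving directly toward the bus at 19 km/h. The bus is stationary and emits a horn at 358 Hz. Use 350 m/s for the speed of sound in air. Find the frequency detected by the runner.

363 Hz

19 km/h = 5.278 m/s.
Only the observer moves, toward the source, so f' = f · (v + v_o)/v.
f' = 358 × (350 + 5.278)/350 = 358 × 355.28/350 ≈ 363 Hz.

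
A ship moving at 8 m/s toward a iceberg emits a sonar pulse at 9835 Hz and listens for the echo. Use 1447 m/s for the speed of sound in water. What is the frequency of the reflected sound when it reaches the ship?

9944 Hz

The iceberg receives the sound from a moving source: f₁ = f₀ · v/(v − v_e) = 9835 × 1447/1439 ≈ 9890 Hz.
On the return leg the ship is a moving observer: f₂ = f₁ · (v + v_e)/v = 9890 × 1455/1447 ≈ 9944 Hz.
Equivalently f₂ = f₀ · (v + v_e)/(v − v_e).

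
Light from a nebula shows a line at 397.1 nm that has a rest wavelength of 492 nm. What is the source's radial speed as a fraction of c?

λ'/λ₀ = 0.8071 < 1 (blueshift), so the source is approaching.
λ'/λ₀ = √((1 − β)/(1 + β)) for an approaching source ⇒ β = (1 − r²)/(1 + r²) with r = λ'/λ₀.
β = (1 − 0.6514)/(1 + 0.6514) ≈ 0.211.

0.211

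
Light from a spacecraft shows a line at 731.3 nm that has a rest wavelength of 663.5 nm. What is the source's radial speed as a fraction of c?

λ'/λ₀ = 1.1022 > 1 (redshift), so the source is receding.
λ'/λ₀ = √((1 + β)/(1 − β)) for a receding source ⇒ β = (r² − 1)/(r² + 1) with r = λ'/λ₀.
β = (1.2148 − 1)/(1.2148 + 1) ≈ 0.097.

0.097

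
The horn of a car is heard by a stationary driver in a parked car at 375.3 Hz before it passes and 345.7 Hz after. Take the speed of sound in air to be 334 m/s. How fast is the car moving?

13.7 m/s

f₁/f₂ = (v + v_s)/(v − v_s), so v_s = v · (f₁ − f₂)/(f₁ + f₂).
v_s = 334 × (375.3 − 345.7)/(375.3 + 345.7) = 334 × 29.6/721.0 ≈ 13.7 m/s.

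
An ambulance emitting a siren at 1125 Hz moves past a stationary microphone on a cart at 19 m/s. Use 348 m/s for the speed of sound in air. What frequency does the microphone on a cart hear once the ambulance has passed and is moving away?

Receding: f₂ = f · v/(v + v_s) = 1125 × 348/367 ≈ 1067 Hz.

1067 Hz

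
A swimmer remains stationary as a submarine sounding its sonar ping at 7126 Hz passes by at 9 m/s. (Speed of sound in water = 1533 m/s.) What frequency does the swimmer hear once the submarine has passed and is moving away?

7084 Hz

Receding: f₂ = f · v/(v + v_s) = 7126 × 1533/1542 ≈ 7084 Hz.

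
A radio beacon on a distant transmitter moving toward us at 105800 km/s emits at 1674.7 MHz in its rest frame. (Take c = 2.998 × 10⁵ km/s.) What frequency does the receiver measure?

2421.5 MHz

β = v/c = 105800/299800 = 0.3529.
Relativistic Doppler for frequency: f' = f₀ · √((1 + β)/(1 − β)).
f' = 1674.7 × √(1.3529/0.6471) = 1674.7 × 1.44593 ≈ 2421.5 MHz.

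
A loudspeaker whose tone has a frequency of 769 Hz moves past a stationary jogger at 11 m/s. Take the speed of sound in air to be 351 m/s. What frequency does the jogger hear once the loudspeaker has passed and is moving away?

746 Hz

Receding: f₂ = f · v/(v + v_s) = 769 × 351/362 ≈ 746 Hz.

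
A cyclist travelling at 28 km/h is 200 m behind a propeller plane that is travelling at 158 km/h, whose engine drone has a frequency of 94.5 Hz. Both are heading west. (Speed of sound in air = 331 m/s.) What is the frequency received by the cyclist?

85 Hz

158 km/h = 43.89 m/s; 28 km/h = 7.778 m/s.
The cyclist is behind, so the propeller plane is moving away from it while the cyclist is moving toward the propeller plane.
With source receding and observer approaching, f' = f · (v + v_o)/(v + v_s).
f' = 94.5 × (331 + 7.778)/(331 + 43.89) = 94.5 × 338.78/374.89 ≈ 85 Hz.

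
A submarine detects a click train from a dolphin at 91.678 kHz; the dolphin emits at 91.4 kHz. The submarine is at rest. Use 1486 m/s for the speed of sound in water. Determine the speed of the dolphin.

f' > f, so the dolphin is approaching.
f' = f · v/(v − v_s) ⇒ v_s = v · |1 − f/f'|.
v_s = 1486 × |1 − 91.4/91.678| = 1486 × 0.003032 ≈ 4.5 m/s.

4.5 m/s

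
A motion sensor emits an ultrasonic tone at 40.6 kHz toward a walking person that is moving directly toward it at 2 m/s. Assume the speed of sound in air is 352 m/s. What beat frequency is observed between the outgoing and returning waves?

464 Hz

At the walking person (a moving observer), f₁ = f₀ · (v + u)/v = 40.6 × 354/352 ≈ 40.831 kHz.
The reflection then acts as a moving source: f₂ = f₁ · v/(v − u) ≈ 41.064 kHz.
Beat frequency (with f₀ = 40600 Hz): |f₂ − f₀| = 2u·f₀/(v − u) = 2 × 2 × 40600/350 ≈ 464 Hz.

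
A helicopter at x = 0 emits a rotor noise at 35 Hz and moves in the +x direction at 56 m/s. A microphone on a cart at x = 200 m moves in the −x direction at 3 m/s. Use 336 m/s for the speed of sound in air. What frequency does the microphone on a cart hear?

42.4 Hz

The observer lies on the +x side, so the source is heading toward the observer and the observer is heading toward the source.
General Doppler shift: f' = f · (v + v_o)/(v − v_s).
f' = 35 × (336 + 3)/(336 − 56) = 35 × 339/280 ≈ 42.4 Hz.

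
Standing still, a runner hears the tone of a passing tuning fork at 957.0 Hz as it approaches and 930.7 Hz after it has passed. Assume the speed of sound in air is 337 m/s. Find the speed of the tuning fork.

f₁/f₂ = (v + v_s)/(v − v_s), so v_s = v · (f₁ − f₂)/(f₁ + f₂).
v_s = 337 × (957.0 − 930.7)/(957.0 + 930.7) = 337 × 26.3/1887.7 ≈ 4.7 m/s.

4.7 m/s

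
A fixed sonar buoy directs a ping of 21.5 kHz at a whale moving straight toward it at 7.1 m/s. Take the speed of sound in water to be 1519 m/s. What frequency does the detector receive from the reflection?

21.7 kHz

At the whale (a moving observer), f₁ = f₀ · (v + u)/v = 21.5 × 1526.1/1519 ≈ 21.6 kHz.
On reflection it acts as a source moving toward the stationary detector: f₂ = f₁ · v/(v − u) = 21.6 × 1519/1511.9 ≈ 21.7 kHz.
Equivalently f₂ = f₀ · (v + u)/(v − u).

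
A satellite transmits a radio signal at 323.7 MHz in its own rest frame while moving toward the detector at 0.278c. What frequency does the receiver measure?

Relativistic Doppler for frequency: f' = f₀ · √((1 + β)/(1 − β)).
f' = 323.7 × √(1.2780/0.7220) = 323.7 × 1.33044 ≈ 430.7 MHz.

430.7 MHz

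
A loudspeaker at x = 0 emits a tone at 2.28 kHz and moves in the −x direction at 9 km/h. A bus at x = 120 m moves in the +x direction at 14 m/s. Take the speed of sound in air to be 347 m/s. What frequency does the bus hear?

2.17 kHz

9 km/h = 2.5 m/s.
The observer lies on the +x side, so the source is heading away from the observer and the observer is heading away from the source.
General Doppler shift: f' = f · (v − v_o)/(v + v_s).
f' = 2.28 × (347 − 14)/(347 + 2.5) = 2.28 × 333/349.5 ≈ 2.17 kHz.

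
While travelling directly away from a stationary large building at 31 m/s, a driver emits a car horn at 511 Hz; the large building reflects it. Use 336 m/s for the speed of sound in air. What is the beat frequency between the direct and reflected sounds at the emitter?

The large building receives the sound from a moving source: f₁ = f₀ · v/(v + v_e) = 511 × 336/367 ≈ 467.8 Hz.
On the return leg the driver is a moving observer: f₂ = f₁ · (v − v_e)/v = 467.8 × 305/336 ≈ 424.7 Hz.
Beat against the emitted tone: |f₂ − f₀| = 2v_e·f₀/(v + v_e) = 2 × 31 × 511/367 ≈ 86 Hz.

86 Hz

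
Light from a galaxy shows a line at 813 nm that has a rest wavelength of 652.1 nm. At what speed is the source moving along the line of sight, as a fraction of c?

0.217c

λ'/λ₀ = 1.2467 > 1 (redshift), so the source is receding.
λ'/λ₀ = √((1 + β)/(1 − β)) for a receding source ⇒ β = (r² − 1)/(r² + 1) with r = λ'/λ₀.
β = (1.5544 − 1)/(1.5544 + 1) ≈ 0.217.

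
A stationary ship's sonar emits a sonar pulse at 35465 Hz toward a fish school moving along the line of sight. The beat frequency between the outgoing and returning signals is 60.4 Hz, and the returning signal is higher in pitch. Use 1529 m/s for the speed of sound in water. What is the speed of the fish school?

Double Doppler shift off a moving reflector: f₂ = f₀ · (v + u)/(v − u) (u > 0 toward emitter).
Returning signal is higher, so f₂ = f₀ + Δf = 35465 + 60.4 = 35525.4 Hz.
Rearranging, u = v · (f₂ − f₀)/(f₂ + f₀) = 1529 × 60.4/70990.4 ≈ 1.30 m/s.
So the fish school is moving at 1.30 m/s toward the emitter.

1.30 m/s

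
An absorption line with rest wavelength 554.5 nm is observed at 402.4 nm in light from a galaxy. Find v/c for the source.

λ'/λ₀ = 0.7257 < 1 (blueshift), so the source is approaching.
λ'/λ₀ = √((1 − β)/(1 + β)) for an approaching source ⇒ β = (1 − r²)/(1 + r²) with r = λ'/λ₀.
β = (1 − 0.5266)/(1 + 0.5266) ≈ 0.310.

0.310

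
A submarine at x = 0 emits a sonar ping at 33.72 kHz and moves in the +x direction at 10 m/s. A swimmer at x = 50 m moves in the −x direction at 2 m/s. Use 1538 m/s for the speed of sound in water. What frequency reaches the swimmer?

34.0 kHz

The observer lies on the +x side, so the source is heading toward the observer and the observer is heading toward the source.
With source approaching and observer approaching, f' = f · (v + v_o)/(v − v_s).
f' = 33.72 × (1538 + 2)/(1538 − 10) = 33.72 × 1540/1528 ≈ 34.0 kHz.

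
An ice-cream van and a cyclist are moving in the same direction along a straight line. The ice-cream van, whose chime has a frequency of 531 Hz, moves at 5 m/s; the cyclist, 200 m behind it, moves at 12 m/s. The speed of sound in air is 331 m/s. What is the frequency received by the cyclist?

542 Hz

The cyclist is behind, so the ice-cream van is moving away from it while the cyclist is moving toward the ice-cream van.
With source receding and observer approaching, f' = f · (v + v_o)/(v + v_s).
f' = 531 × (331 + 12)/(331 + 5) = 531 × 343/336 ≈ 542 Hz.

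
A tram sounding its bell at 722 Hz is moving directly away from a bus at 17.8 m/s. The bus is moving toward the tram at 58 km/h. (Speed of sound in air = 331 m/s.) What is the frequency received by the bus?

719 Hz

58 km/h = 16.11 m/s.
General Doppler shift: f' = f · (v + v_o)/(v + v_s).
f' = 722 × (331 + 16.11)/(331 + 17.8) = 722 × 347.11/348.8 ≈ 719 Hz.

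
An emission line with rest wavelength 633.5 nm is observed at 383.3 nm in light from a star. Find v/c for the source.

λ'/λ₀ = 0.6051 < 1 (blueshift), so the source is approaching.
λ'/λ₀ = √((1 − β)/(1 + β)) for an approaching source ⇒ β = (1 − r²)/(1 + r²) with r = λ'/λ₀.
β = (1 − 0.3661)/(1 + 0.3661) ≈ 0.464.

0.464c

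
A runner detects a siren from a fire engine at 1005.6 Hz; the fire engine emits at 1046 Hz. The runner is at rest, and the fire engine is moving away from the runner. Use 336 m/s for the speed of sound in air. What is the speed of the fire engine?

f' = f · v/(v + v_s) ⇒ v_s = v · |1 − f/f'|.
v_s = 336 × |1 − 1046/1005.6| = 336 × 0.04018 ≈ 13.5 m/s.

13.5 m/s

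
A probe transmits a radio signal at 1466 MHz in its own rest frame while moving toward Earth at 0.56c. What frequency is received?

Relativistic Doppler for frequency: f' = f₀ · √((1 + β)/(1 − β)).
f' = 1466 × √(1.5600/0.4400) = 1466 × 1.88294 ≈ 2760.4 MHz.

2760.4 MHz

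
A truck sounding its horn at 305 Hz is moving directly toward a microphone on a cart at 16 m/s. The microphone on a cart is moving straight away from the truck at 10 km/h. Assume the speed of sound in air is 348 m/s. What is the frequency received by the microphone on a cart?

10 km/h = 2.778 m/s.
With source approaching and observer receding, f' = f · (v − v_o)/(v − v_s).
f' = 305 × (348 − 2.778)/(348 − 16) = 305 × 345.22/332 ≈ 317 Hz.

317 Hz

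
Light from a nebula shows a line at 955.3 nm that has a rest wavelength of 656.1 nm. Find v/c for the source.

λ'/λ₀ = 1.4560 > 1 (redshift), so the source is receding.
λ'/λ₀ = √((1 + β)/(1 − β)) for a receding source ⇒ β = (r² − 1)/(r² + 1) with r = λ'/λ₀.
β = (2.1200 − 1)/(2.1200 + 1) ≈ 0.359.

0.359c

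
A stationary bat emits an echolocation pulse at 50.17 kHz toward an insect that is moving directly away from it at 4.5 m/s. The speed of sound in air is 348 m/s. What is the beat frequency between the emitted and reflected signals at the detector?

At the insect (a moving observer), f₁ = f₀ · (v − u)/v = 50.17 × 343.5/348 ≈ 49.521 kHz.
The reflection then acts as a moving source: f₂ = f₁ · v/(v + u) ≈ 48.889 kHz.
Equivalently f₂ = f₀ · (v − u)/(v + u).
Beat frequency (with f₀ = 50170 Hz): |f₂ − f₀| = 2u·f₀/(v + u) = 2 × 4.5 × 50170/352.5 ≈ 1281 Hz.

1281 Hz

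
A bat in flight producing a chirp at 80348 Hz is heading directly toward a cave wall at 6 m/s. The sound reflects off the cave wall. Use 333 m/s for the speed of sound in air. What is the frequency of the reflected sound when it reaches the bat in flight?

83297 Hz

The cave wall receives the sound from a moving source: f₁ = f₀ · v/(v − v_e) = 80348 × 333/327 ≈ 81822 Hz.
On the return leg the bat in flight is a moving observer: f₂ = f₁ · (v + v_e)/v = 81822 × 339/333 ≈ 83297 Hz.
Equivalently f₂ = f₀ · (v + v_e)/(v − v_e).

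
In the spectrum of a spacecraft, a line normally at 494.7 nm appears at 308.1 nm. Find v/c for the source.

0.441

λ'/λ₀ = 0.6228 < 1 (blueshift), so the source is approaching.
λ'/λ₀ = √((1 − β)/(1 + β)) for an approaching source ⇒ β = (1 − r²)/(1 + r²) with r = λ'/λ₀.
β = (1 − 0.3879)/(1 + 0.3879) ≈ 0.441.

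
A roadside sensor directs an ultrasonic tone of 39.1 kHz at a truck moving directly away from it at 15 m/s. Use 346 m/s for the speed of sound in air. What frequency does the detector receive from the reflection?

The truck first receives the wave as a moving observer: f₁ = f₀ · (v − u)/v = 39.1 × (346 − 15)/346 ≈ 37.4 kHz.
The reflection then acts as a moving source: f₂ = f₁ · v/(v + u) ≈ 35.9 kHz.
Equivalently f₂ = f₀ · (v − u)/(v + u).

35.9 kHz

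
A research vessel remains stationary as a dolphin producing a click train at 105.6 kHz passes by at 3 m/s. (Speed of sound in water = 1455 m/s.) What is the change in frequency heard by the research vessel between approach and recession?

0.435 kHz

Approaching: f₁ = f · v/(v − v_s) = 105.6 × 1455/1452 ≈ 105.818 kHz.
Receding: f₂ = f · v/(v + v_s) = 105.6 × 1455/1458 ≈ 105.383 kHz.
Drop: f₁ − f₂ = 2f·v·v_s/(v² − v_s²) = 2 × 105.6 × 1455 × 3/(1455² − 3²) ≈ 0.435 kHz.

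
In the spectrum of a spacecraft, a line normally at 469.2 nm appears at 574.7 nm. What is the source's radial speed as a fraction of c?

0.200c

λ'/λ₀ = 1.2249 > 1 (redshift), so the source is receding.
λ'/λ₀ = √((1 + β)/(1 − β)) for a receding source ⇒ β = (r² − 1)/(r² + 1) with r = λ'/λ₀.
β = (1.5003 − 1)/(1.5003 + 1) ≈ 0.200.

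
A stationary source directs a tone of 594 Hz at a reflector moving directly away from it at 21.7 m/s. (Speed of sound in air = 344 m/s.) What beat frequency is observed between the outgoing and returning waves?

70 Hz

At the reflector (a moving observer), f₁ = f₀ · (v − u)/v = 594 × 322.3/344 ≈ 556.5 Hz.
On reflection it acts as a source moving away from the stationary detector: f₂ = f₁ · v/(v + u) = 556.5 × 344/365.7 ≈ 523.5 Hz.
Equivalently f₂ = f₀ · (v − u)/(v + u).
Beat frequency: |f₂ − f₀| = 2u·f₀/(v + u) = 2 × 21.7 × 594/365.7 ≈ 70 Hz.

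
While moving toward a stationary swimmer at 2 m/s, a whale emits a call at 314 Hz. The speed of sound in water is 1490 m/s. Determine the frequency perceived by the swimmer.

Only the source moves, toward the listener, so f' = f · v/(v − v_s).
f' = 314 × 1490/(1490 − 2) = 314 × 1490/1488 ≈ 314 Hz.

314 Hz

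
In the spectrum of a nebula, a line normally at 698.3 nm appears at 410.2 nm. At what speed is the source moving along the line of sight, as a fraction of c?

λ'/λ₀ = 0.5874 < 1 (blueshift), so the source is approaching.
λ'/λ₀ = √((1 − β)/(1 + β)) for an approaching source ⇒ β = (1 − r²)/(1 + r²) with r = λ'/λ₀.
β = (1 − 0.3451)/(1 + 0.3451) ≈ 0.487.

0.487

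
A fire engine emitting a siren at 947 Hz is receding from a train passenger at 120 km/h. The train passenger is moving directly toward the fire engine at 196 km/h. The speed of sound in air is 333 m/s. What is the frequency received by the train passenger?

120 km/h = 33.33 m/s; 196 km/h = 54.44 m/s.
General Doppler shift: f' = f · (v + v_o)/(v + v_s).
f' = 947 × (333 + 54.44)/(333 + 33.33) = 947 × 387.44/366.33 ≈ 1002 Hz.

1002 Hz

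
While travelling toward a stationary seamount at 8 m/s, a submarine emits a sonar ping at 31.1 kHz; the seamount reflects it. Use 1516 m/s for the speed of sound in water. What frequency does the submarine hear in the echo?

31.4 kHz

The seamount receives the sound from a moving source: f₁ = f₀ · v/(v − v_e) = 31.1 × 1516/1508 ≈ 31.3 kHz.
On the return leg the submarine is a moving observer: f₂ = f₁ · (v + v_e)/v = 31.3 × 1524/1516 ≈ 31.4 kHz.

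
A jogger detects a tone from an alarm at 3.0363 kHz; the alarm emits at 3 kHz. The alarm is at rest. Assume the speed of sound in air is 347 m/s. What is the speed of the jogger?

f' > f, so the jogger is approaching.
f' = f · (v + v_o)/v ⇒ v_o = v · |f'/f − 1|.
v_o = 347 × |3.0363/3 − 1| = 347 × 0.0121 ≈ 4.2 m/s.

4.2 m/s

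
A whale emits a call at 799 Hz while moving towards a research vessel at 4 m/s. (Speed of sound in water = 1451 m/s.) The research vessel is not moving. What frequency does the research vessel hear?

Moving source, stationary observer: f' = f · v/(v − v_s) since the source is approaching.
f' = 799 × 1451/(1451 − 4) = 799 × 1451/1447 ≈ 801 Hz.

801 Hz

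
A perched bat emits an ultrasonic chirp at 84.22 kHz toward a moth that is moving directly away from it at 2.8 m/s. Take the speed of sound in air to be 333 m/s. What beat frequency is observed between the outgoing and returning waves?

At the moth (a moving observer), f₁ = f₀ · (v − u)/v = 84.22 × 330.2/333 ≈ 83.512 kHz.
On reflection it acts as a source moving away from the stationary detector: f₂ = f₁ · v/(v + u) = 83.512 × 333/335.8 ≈ 82.815 kHz.
Equivalently f₂ = f₀ · (v − u)/(v + u).
Beat frequency (with f₀ = 84220 Hz): |f₂ − f₀| = 2u·f₀/(v + u) = 2 × 2.8 × 84220/335.8 ≈ 1405 Hz.

1405 Hz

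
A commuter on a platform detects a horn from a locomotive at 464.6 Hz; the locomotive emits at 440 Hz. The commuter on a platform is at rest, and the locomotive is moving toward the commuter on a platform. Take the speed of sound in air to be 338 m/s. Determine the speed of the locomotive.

17.9 m/s

f' = f · v/(v − v_s) ⇒ v_s = v · |1 − f/f'|.
v_s = 338 × |1 − 440/464.6| = 338 × 0.05295 ≈ 17.9 m/s.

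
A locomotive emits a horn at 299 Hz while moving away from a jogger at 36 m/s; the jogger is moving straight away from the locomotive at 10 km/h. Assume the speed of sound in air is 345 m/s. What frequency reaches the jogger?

269 Hz

10 km/h = 2.778 m/s.
Both move, so f' = f · (v − v_o)/(v + v_s).
f' = 299 × (345 − 2.778)/(345 + 36) = 299 × 342.22/381 ≈ 269 Hz.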